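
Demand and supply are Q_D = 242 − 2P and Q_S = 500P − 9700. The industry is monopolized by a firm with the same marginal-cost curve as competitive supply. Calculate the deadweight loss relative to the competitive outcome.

2560.11

In inverse form: demand P = 121 − 0.5Q, supply P = 19.4 + 0.002Q.
Competitive equilibrium: 121 − 0.5Q = 19.4 + 0.002Q → Q* = 202.3904, P* = 19.8048.
Marginal revenue: MR = 121 − Q. Set MR = MC: 121 − Q = 19.4 + 0.002Q → Q_m = 101.3972.
Price P_m = 121 − 0.5·101.3972 = 70.3014; MC(Q_m) = 19.4 + 0.002·101.3972 = 19.6028.
Competitive Q* = 202.3904, so ΔQ = 100.9932; wedge = 70.3014 − 19.6028 = 50.6986.
Deadweight loss = ½ × 100.9932 × 50.6986 = 2560.11.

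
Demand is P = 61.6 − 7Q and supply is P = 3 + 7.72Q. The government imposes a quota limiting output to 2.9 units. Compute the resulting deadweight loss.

Competitive equilibrium: 61.6 − 7Q = 3 + 7.72Q → Q* = 3.981, P* = 33.7332.
At Q = 2.9: demand price = 61.6 − 7·2.9 = 41.3; supply price = 3 + 7.72·2.9 = 25.388.
ΔQ = 3.981 − 2.9 = 1.081; wedge = 41.3 − 25.388 = 15.912.
The triangle = ½ × 1.081 × 15.912 = 8.60.

8.60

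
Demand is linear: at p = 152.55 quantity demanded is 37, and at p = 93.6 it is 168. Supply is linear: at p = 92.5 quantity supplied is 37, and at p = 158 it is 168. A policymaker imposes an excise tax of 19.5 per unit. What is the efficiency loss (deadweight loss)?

Demand slope = (93.6 − 152.55)/(168 − 37) = −0.45, so p = 169.2 − 0.45q.
Supply slope = (158 − 92.5)/(168 − 37) = 0.5, so p = 74 + 0.5q.
Competitive equilibrium: 169.2 − 0.45q = 74 + 0.5q → q* = 100.2105, p* = 124.1053.
With the tax, the buyer price exceeds the seller price by 19.5: (169.2 − 0.45q) − (74 + 0.5q) = 19.5 → q' = 79.6842.
Δq = 100.2105 − 79.6842 = 20.5263; the wedge equals the tax, 19.5.
DWL = ½ × 20.5263 × 19.5 = 200.13.

200.13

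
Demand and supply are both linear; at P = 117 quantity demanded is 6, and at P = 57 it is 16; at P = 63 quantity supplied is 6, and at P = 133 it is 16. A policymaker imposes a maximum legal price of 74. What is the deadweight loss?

43.35

Demand slope = (57 − 117)/(16 − 6) = −6, so P = 153 − 6Q.
Supply slope = (133 − 63)/(16 − 6) = 7, so P = 21 + 7Q.
Competitive equilibrium: 153 − 6Q = 21 + 7Q → Q* = 10.1538, P* = 92.0769.
At the ceiling P = 74, quantity supplied = (74 − 21)/7 = 7.5714.
Willingness to pay at Q' = 7.5714: 153 − 6·7.5714 = 107.5716.
ΔQ = 10.1538 − 7.5714 = 2.5824; wedge = 107.5716 − 74 = 33.5716.
Deadweight loss = ½ × 2.5824 × 33.5716 = 43.35.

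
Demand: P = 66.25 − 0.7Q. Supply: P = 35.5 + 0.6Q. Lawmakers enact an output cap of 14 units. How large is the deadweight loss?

60.58

Competitive equilibrium: 66.25 − 0.7Q = 35.5 + 0.6Q → Q* = 23.6538, P* = 49.6923.
At Q = 14: demand price = 66.25 − 0.7·14 = 56.45; supply price = 35.5 + 0.6·14 = 43.9.
ΔQ = 23.6538 − 14 = 9.6538; wedge = 56.45 − 43.9 = 12.55.
DWL = ½ × 9.6538 × 12.55 = 60.58.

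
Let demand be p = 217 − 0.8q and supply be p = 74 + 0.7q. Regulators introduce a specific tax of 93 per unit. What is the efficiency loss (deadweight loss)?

2883

Competitive equilibrium: 217 − 0.8q = 74 + 0.7q → q* = 95.3333, p* = 140.7333.
With the tax, the buyer price exceeds the seller price by 93: (217 − 0.8q) − (74 + 0.7q) = 93 → q' = 33.3333.
Δq = 95.3333 − 33.3333 = 62; the wedge equals the tax, 93.
The triangle = ½ × 62 × 93 = 2883.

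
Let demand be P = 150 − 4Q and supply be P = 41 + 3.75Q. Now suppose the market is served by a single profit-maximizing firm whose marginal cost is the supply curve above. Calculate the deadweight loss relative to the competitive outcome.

Competitive equilibrium: 150 − 4Q = 41 + 3.75Q → Q* = 14.0645, P* = 93.7419.
Marginal revenue: MR = 150 − 8Q. Set MR = MC: 150 − 8Q = 41 + 3.75Q → Q_m = 9.2766.
Price P_m = 150 − 4·9.2766 = 112.8936; MC(Q_m) = 41 + 3.75·9.2766 = 75.7873.
Competitive Q* = 14.0645, so ΔQ = 4.7879; wedge = 112.8936 − 75.7873 = 37.1063.
Welfare loss = ½ × 4.7879 × 37.1063 = 88.83.

88.83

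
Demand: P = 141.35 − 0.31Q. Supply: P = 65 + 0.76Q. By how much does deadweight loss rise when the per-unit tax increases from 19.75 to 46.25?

Competitive equilibrium: 141.35 − 0.31Q = 65 + 0.76Q → Q* = 71.3551, P* = 119.2299.
For a per-unit tax t: ΔQ = t/1.07, so DWL = ½·t·(t/1.07) = t²/2.14.
At t = 19.75: DWL = 182.272. At t = 46.25: DWL = 999.562.
Increase = 999.562 − 182.272 = 817.29.

817.29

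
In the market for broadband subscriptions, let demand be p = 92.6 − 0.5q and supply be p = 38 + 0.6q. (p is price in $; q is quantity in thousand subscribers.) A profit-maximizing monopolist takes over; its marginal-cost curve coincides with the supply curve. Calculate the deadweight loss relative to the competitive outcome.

$132.33 thousand

Competitive equilibrium: 92.6 − 0.5q = 38 + 0.6q → q* = 49.6364, p* = 67.7818.
Marginal revenue: MR = 92.6 − q. Set MR = MC: 92.6 − q = 38 + 0.6q → q_m = 34.125.
Price p_m = 92.6 − 0.5·34.125 = 75.5375; MC(q_m) = 38 + 0.6·34.125 = 58.475.
Competitive q* = 49.6364, so Δq = 15.5114; wedge = 75.5375 − 58.475 = 17.0625.
Welfare loss = ½ × 15.5114 × 17.0625 = $132.33 thousand.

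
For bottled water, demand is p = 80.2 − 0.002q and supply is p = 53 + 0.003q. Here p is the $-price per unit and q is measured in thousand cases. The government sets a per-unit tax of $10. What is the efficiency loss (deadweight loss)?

Competitive equilibrium: 80.2 − 0.002q = 53 + 0.003q → q* = 5440, p* = 69.32.
With the tax, the buyer price exceeds the seller price by 10: (80.2 − 0.002q) − (53 + 0.003q) = 10 → q' = 3440.
Δq = 5440 − 3440 = 2000; the wedge equals the tax, 10.
Welfare loss = ½ × 2000 × 10 = $10000 thousand.

$10000 thousand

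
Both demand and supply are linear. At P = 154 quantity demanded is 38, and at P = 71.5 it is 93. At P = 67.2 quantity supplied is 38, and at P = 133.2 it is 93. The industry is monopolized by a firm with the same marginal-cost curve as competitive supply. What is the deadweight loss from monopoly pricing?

Demand slope = (71.5 − 154)/(93 − 38) = −1.5, so P = 211 − 1.5Q.
Supply slope = (133.2 − 67.2)/(93 − 38) = 1.2, so P = 21.6 + 1.2Q.
Competitive equilibrium: 211 − 1.5Q = 21.6 + 1.2Q → Q* = 70.1481, P* = 105.7778.
Marginal revenue: MR = 211 − 3Q. Set MR = MC: 211 − 3Q = 21.6 + 1.2Q → Q_m = 45.0952.
Price P_m = 211 − 1.5·45.0952 = 143.3572; MC(Q_m) = 21.6 + 1.2·45.0952 = 75.7142.
Competitive Q* = 70.1481, so ΔQ = 25.0529; wedge = 143.3572 − 75.7142 = 67.643.
The triangle = ½ × 25.0529 × 67.643 = 847.33.

847.33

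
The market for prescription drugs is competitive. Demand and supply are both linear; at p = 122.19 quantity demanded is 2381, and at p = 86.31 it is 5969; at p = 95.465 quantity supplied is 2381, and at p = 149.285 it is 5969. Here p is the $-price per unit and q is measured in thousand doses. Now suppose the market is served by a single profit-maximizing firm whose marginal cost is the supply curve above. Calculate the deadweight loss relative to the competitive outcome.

$12145.41 thousand

Demand slope = (86.31 − 122.19)/(5969 − 2381) = −0.01, so p = 146 − 0.01q.
Supply slope = (149.285 − 95.465)/(5969 − 2381) = 0.015, so p = 59.75 + 0.015q.
Competitive equilibrium: 146 − 0.01q = 59.75 + 0.015q → q* = 3450, p* = 111.5.
Marginal revenue: MR = 146 − 0.02q. Set MR = MC: 146 − 0.02q = 59.75 + 0.015q → q_m = 2464.285714.
Price p_m = 146 − 0.01·2464.285714 = 121.357143; MC(q_m) = 59.75 + 0.015·2464.285714 = 96.714286.
Competitive q* = 3450, so Δq = 985.714286; wedge = 121.357143 − 96.714286 = 24.642857.
Deadweight loss = ½ × 985.714286 × 24.642857 = $12145.41 thousand.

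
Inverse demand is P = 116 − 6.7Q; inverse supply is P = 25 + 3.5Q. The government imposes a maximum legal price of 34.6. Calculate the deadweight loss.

Competitive equilibrium: 116 − 6.7Q = 25 + 3.5Q → Q* = 8.9216, P* = 56.2255.
At the ceiling P = 34.6, quantity supplied = (34.6 − 25)/3.5 = 2.7429.
Willingness to pay at Q' = 2.7429: 116 − 6.7·2.7429 = 97.6226.
ΔQ = 8.9216 − 2.7429 = 6.1787; wedge = 97.6226 − 34.6 = 63.0226.
Deadweight loss = ½ × 6.1787 × 63.0226 = 194.70.

194.70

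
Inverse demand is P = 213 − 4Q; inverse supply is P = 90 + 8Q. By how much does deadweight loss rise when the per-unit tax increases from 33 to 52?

Competitive equilibrium: 213 − 4Q = 90 + 8Q → Q* = 10.25, P* = 172.
For a per-unit tax t: ΔQ = t/12, so DWL = ½·t·(t/12) = t²/24.
At t = 33: DWL = 45.375. At t = 52: DWL = 112.667.
Increase = 112.667 − 45.375 = 67.29.

67.29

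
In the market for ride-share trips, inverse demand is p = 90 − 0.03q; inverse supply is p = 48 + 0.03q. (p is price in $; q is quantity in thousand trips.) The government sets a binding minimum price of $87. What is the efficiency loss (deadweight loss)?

Competitive equilibrium: 90 − 0.03q = 48 + 0.03q → q* = 700, p* = 69.
At the floor p = 87, quantity demanded = (90 − 87)/0.03 = 100.
Sellers' marginal cost at q' = 100: 48 + 0.03·100 = 51.
Δq = 700 − 100 = 600; wedge = 87 − 51 = 36.
Welfare loss = ½ × 600 × 36 = $10800 thousand.

$10800 thousand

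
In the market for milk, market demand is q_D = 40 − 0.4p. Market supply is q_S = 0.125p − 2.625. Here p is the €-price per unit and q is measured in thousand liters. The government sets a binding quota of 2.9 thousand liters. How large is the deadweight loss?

In inverse form: demand p = 100 − 2.5q, supply p = 21 + 8q.
Competitive equilibrium: 100 − 2.5q = 21 + 8q → q* = 7.5238, p* = 81.1905.
At q = 2.9: demand price = 100 − 2.5·2.9 = 92.75; supply price = 21 + 8·2.9 = 44.2.
Δq = 7.5238 − 2.9 = 4.6238; wedge = 92.75 − 44.2 = 48.55.
The triangle = ½ × 4.6238 × 48.55 = €112.24 thousand.

€112.24 thousand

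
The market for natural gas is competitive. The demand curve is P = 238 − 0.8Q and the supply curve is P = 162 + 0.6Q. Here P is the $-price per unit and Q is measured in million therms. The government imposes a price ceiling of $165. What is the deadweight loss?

Competitive equilibrium: 238 − 0.8Q = 162 + 0.6Q → Q* = 54.2857, P* = 194.5714.
At the ceiling P = 165, quantity supplied = (165 − 162)/0.6 = 5.
Willingness to pay at Q' = 5: 238 − 0.8·5 = 234.
ΔQ = 54.2857 − 5 = 49.2857; wedge = 234 − 165 = 69.
Deadweight loss = ½ × 49.2857 × 69 = $1700.36 million.

$1700.36 million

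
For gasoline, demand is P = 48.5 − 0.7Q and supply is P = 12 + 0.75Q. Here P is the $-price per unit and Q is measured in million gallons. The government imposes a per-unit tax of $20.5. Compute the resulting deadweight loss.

Competitive equilibrium: 48.5 − 0.7Q = 12 + 0.75Q → Q* = 25.1724, P* = 30.8793.
With the tax, the buyer price exceeds the seller price by 20.5: (48.5 − 0.7Q) − (12 + 0.75Q) = 20.5 → Q' = 11.0345.
ΔQ = 25.1724 − 11.0345 = 14.1379; the wedge equals the tax, 20.5.
Welfare loss = ½ × 14.1379 × 20.5 = $144.91 million.

$144.91 million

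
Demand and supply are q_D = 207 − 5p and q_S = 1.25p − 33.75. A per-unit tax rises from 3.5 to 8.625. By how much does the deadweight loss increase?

31.07

In inverse form: demand p = 41.4 − 0.2q, supply p = 27 + 0.8q.
Competitive equilibrium: 41.4 − 0.2q = 27 + 0.8q → q* = 14.4, p* = 38.52.
For a per-unit tax t: Δq = t/1, so DWL = ½·t·(t/1) = t²/2.
At t = 3.5: DWL = 6.125. At t = 8.625: DWL = 37.195.
Increase = 37.195 − 6.125 = 31.07.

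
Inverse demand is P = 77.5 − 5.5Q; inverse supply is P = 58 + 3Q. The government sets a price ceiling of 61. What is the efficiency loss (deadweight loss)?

Competitive equilibrium: 77.5 − 5.5Q = 58 + 3Q → Q* = 2.2941, P* = 64.8824.
At the ceiling P = 61, quantity supplied = (61 − 58)/3 = 1.
Willingness to pay at Q' = 1: 77.5 − 5.5·1 = 72.
ΔQ = 2.2941 − 1 = 1.2941; wedge = 72 − 61 = 11.
The triangle = ½ × 1.2941 × 11 = 7.12.

7.12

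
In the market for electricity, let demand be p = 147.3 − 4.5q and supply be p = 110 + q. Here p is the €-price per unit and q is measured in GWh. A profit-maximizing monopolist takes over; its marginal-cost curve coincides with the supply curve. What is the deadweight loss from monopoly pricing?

€25.61

Competitive equilibrium: 147.3 − 4.5q = 110 + q → q* = 6.7818, p* = 116.7818.
Marginal revenue: MR = 147.3 − 9q. Set MR = MC: 147.3 − 9q = 110 + q → q_m = 3.73.
Price p_m = 147.3 − 4.5·3.73 = 130.515; MC(q_m) = 110 + 1·3.73 = 113.73.
Competitive q* = 6.7818, so Δq = 3.0518; wedge = 130.515 − 113.73 = 16.785.
The triangle = ½ × 3.0518 × 16.785 = €25.61.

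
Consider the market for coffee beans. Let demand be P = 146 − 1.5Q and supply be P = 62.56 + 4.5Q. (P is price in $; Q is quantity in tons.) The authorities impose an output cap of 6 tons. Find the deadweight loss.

Competitive equilibrium: 146 − 1.5Q = 62.56 + 4.5Q → Q* = 13.9067, P* = 125.14.
At Q = 6: demand price = 146 − 1.5·6 = 137; supply price = 62.56 + 4.5·6 = 89.56.
ΔQ = 13.9067 − 6 = 7.9067; wedge = 137 − 89.56 = 47.44.
The triangle = ½ × 7.9067 × 47.44 = $187.55.

$187.55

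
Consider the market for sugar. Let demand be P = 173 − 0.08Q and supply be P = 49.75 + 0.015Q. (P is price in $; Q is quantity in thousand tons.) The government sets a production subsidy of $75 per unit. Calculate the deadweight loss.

$29605.26 thousand

Competitive equilibrium: 173 − 0.08Q = 49.75 + 0.015Q → Q* = 1297.3684, P* = 69.2105.
The subsidy lowers effective supply by 75: P = 0.015Q − 25.25.
New quantity: 173 − 0.08Q = 0.015Q − 25.25 → Q' = 2086.8421.
Overproduction ΔQ = 2086.8421 − 1297.3684 = 789.4737; wedge = subsidy = 75.
Deadweight loss = ½ × 789.4737 × 75 = $29605.26 thousand.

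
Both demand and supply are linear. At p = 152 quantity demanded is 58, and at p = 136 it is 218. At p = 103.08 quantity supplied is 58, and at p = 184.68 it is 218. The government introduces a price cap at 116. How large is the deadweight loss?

918.05

Demand slope = (136 − 152)/(218 − 58) = −0.1, so p = 157.8 − 0.1q.
Supply slope = (184.68 − 103.08)/(218 − 58) = 0.51, so p = 73.5 + 0.51q.
Competitive equilibrium: 157.8 − 0.1q = 73.5 + 0.51q → q* = 138.1967, p* = 143.9803.
At the ceiling p = 116, quantity supplied = (116 − 73.5)/0.51 = 83.3333.
Willingness to pay at q' = 83.3333: 157.8 − 0.1·83.3333 = 149.4667.
Δq = 138.1967 − 83.3333 = 54.8634; wedge = 149.4667 − 116 = 33.4667.
The triangle = ½ × 54.8634 × 33.4667 = 918.05.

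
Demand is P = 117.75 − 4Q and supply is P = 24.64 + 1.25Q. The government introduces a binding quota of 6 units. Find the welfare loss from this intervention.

Competitive equilibrium: 117.75 − 4Q = 24.64 + 1.25Q → Q* = 17.7352, P* = 46.809.
At Q = 6: demand price = 117.75 − 4·6 = 93.75; supply price = 24.64 + 1.25·6 = 32.14.
ΔQ = 17.7352 − 6 = 11.7352; wedge = 93.75 − 32.14 = 61.61.
Welfare loss = ½ × 11.7352 × 61.61 = 361.50.

361.50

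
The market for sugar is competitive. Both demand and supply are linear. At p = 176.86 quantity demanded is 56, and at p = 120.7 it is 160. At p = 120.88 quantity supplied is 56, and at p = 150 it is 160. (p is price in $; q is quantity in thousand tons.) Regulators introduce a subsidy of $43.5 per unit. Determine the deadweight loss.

Demand slope = (120.7 − 176.86)/(160 − 56) = −0.54, so p = 207.1 − 0.54q.
Supply slope = (150 − 120.88)/(160 − 56) = 0.28, so p = 105.2 + 0.28q.
Competitive equilibrium: 207.1 − 0.54q = 105.2 + 0.28q → q* = 124.2683, p* = 139.9951.
The subsidy lowers effective supply by 43.5: p = 61.7 + 0.28q.
New quantity: 207.1 − 0.54q = 61.7 + 0.28q → q' = 177.3171.
Overproduction Δq = 177.3171 − 124.2683 = 53.0488; wedge = subsidy = 43.5.
Welfare loss = ½ × 53.0488 × 43.5 = $1153.81 thousand.

$1153.81 thousand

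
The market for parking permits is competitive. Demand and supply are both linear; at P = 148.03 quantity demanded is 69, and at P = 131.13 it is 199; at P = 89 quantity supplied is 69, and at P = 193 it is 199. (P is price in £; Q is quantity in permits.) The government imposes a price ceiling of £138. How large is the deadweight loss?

Demand slope = (131.13 − 148.03)/(199 − 69) = −0.13, so P = 157 − 0.13Q.
Supply slope = (193 − 89)/(199 − 69) = 0.8, so P = 33.8 + 0.8Q.
Competitive equilibrium: 157 − 0.13Q = 33.8 + 0.8Q → Q* = 132.4731, P* = 139.7785.
At the ceiling P = 138, quantity supplied = (138 − 33.8)/0.8 = 130.25.
Willingness to pay at Q' = 130.25: 157 − 0.13·130.25 = 140.0675.
ΔQ = 132.4731 − 130.25 = 2.2231; wedge = 140.0675 − 138 = 2.0675.
Welfare loss = ½ × 2.2231 × 2.0675 = £2.30.

£2.30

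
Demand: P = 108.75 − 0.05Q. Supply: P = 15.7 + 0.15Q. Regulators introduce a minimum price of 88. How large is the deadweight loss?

252.51

Competitive equilibrium: 108.75 − 0.05Q = 15.7 + 0.15Q → Q* = 465.25, P* = 85.4875.
At the floor P = 88, quantity demanded = (108.75 − 88)/0.05 = 415.
Sellers' marginal cost at Q' = 415: 15.7 + 0.15·415 = 77.95.
ΔQ = 465.25 − 415 = 50.25; wedge = 88 − 77.95 = 10.05.
Deadweight loss = ½ × 50.25 × 10.05 = 252.51.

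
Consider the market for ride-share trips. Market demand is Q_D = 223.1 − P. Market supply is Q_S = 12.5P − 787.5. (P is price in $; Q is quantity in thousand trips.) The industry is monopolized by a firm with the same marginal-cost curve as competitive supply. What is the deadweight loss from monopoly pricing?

$2742.85 thousand

In inverse form: demand P = 223.1 − Q, supply P = 63 + 0.08Q.
Competitive equilibrium: 223.1 − Q = 63 + 0.08Q → Q* = 148.2407, P* = 74.8593.
Marginal revenue: MR = 223.1 − 2Q. Set MR = MC: 223.1 − 2Q = 63 + 0.08Q → Q_m = 76.9712.
Price P_m = 223.1 − 1·76.9712 = 146.1288; MC(Q_m) = 63 + 0.08·76.9712 = 69.1577.
Competitive Q* = 148.2407, so ΔQ = 71.2695; wedge = 146.1288 − 69.1577 = 76.9711.
Deadweight loss = ½ × 71.2695 × 76.9711 = $2742.85 thousand.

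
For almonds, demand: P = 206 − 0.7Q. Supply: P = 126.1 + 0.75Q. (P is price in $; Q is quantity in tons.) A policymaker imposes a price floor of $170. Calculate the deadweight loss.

$9.79

Competitive equilibrium: 206 − 0.7Q = 126.1 + 0.75Q → Q* = 55.1034, P* = 167.4276.
At the floor P = 170, quantity demanded = (206 − 170)/0.7 = 51.4286.
Sellers' marginal cost at Q' = 51.4286: 126.1 + 0.75·51.4286 = 164.6715.
ΔQ = 55.1034 − 51.4286 = 3.6748; wedge = 170 − 164.6715 = 5.3285.
Welfare loss = ½ × 3.6748 × 5.3285 = $9.79.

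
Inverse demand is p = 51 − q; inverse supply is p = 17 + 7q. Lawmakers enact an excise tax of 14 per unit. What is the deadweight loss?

Competitive equilibrium: 51 − q = 17 + 7q → q* = 4.25, p* = 46.75.
With the tax, the buyer price exceeds the seller price by 14: (51 − q) − (17 + 7q) = 14 → q' = 2.5.
Δq = 4.25 − 2.5 = 1.75; the wedge equals the tax, 14.
Welfare loss = ½ × 1.75 × 14 = 12.25.

12.25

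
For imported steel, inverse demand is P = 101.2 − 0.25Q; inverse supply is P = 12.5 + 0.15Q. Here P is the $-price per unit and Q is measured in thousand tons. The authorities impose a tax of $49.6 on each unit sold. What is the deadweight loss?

$3075.20 thousand

Competitive equilibrium: 101.2 − 0.25Q = 12.5 + 0.15Q → Q* = 221.75, P* = 45.7625.
With the tax, the buyer price exceeds the seller price by 49.6: (101.2 − 0.25Q) − (12.5 + 0.15Q) = 49.6 → Q' = 97.75.
ΔQ = 221.75 − 97.75 = 124; the wedge equals the tax, 49.6.
The triangle = ½ × 124 × 49.6 = $3075.20 thousand.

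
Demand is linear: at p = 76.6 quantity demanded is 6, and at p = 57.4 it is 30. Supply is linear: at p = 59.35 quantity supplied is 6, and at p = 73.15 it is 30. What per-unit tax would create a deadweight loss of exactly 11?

Demand slope = (57.4 − 76.6)/(30 − 6) = −0.8, so p = 81.4 − 0.8q.
Supply slope = (73.15 − 59.35)/(30 − 6) = 0.575, so p = 55.9 + 0.575q.
Competitive equilibrium: 81.4 − 0.8q = 55.9 + 0.575q → q* = 18.5455, p* = 66.5636.
A tax t gives Δq = t/1.375 and wedge t, so DWL = t²/2.75.
t²/2.75 = 11 → t² = 30.25 → t = 5.5.

5.5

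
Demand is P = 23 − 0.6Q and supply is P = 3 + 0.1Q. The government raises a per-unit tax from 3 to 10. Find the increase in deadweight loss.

Competitive equilibrium: 23 − 0.6Q = 3 + 0.1Q → Q* = 28.5714, P* = 5.8571.
For a per-unit tax t: ΔQ = t/0.7, so DWL = ½·t·(t/0.7) = t²/1.4.
At t = 3: DWL = 6.429. At t = 10: DWL = 71.429.
Increase = 71.429 − 6.429 = 65.

65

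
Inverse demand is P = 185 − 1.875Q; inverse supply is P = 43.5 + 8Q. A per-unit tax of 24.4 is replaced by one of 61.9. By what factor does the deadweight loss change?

6.436

Competitive equilibrium: 185 − 1.875Q = 43.5 + 8Q → Q* = 14.3291, P* = 158.1329.
For a per-unit tax t: ΔQ = t/9.875, so DWL = ½·t·(t/9.875) = t²/19.75.
At t = 24.4: DWL = 30.145. At t = 61.9: DWL = 194.006.
Ratio = (61.9/24.4)² = 6.436.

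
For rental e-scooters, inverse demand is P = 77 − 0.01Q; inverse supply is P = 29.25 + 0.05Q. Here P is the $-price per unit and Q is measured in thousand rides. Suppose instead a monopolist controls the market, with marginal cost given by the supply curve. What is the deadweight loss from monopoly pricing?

$387.77 thousand

Competitive equilibrium: 77 − 0.01Q = 29.25 + 0.05Q → Q* = 795.8333, P* = 69.0417.
Marginal revenue: MR = 77 − 0.02Q. Set MR = MC: 77 − 0.02Q = 29.25 + 0.05Q → Q_m = 682.1429.
Price P_m = 77 − 0.01·682.1429 = 70.1786; MC(Q_m) = 29.25 + 0.05·682.1429 = 63.3571.
Competitive Q* = 795.8333, so ΔQ = 113.6904; wedge = 70.1786 − 63.3571 = 6.8215.
The triangle = ½ × 113.6904 × 6.8215 = $387.77 thousand.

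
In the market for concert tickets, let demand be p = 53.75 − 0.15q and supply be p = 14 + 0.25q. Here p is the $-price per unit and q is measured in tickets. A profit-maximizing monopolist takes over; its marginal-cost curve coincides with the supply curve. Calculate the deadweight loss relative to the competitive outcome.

Competitive equilibrium: 53.75 − 0.15q = 14 + 0.25q → q* = 99.375, p* = 38.8438.
Marginal revenue: MR = 53.75 − 0.3q. Set MR = MC: 53.75 − 0.3q = 14 + 0.25q → q_m = 72.2727.
Price p_m = 53.75 − 0.15·72.2727 = 42.9091; MC(q_m) = 14 + 0.25·72.2727 = 32.0682.
Competitive q* = 99.375, so Δq = 27.1023; wedge = 42.9091 − 32.0682 = 10.8409.
The triangle = ½ × 27.1023 × 10.8409 = $146.91.

$146.91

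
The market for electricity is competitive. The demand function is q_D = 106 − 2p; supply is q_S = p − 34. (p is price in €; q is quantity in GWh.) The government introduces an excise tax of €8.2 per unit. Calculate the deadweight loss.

In inverse form: demand p = 53 − 0.5q, supply p = 34 + q.
Competitive equilibrium: 53 − 0.5q = 34 + q → q* = 12.6667, p* = 46.6667.
With the tax, the buyer price exceeds the seller price by 8.2: (53 − 0.5q) − (34 + q) = 8.2 → q' = 7.2.
Δq = 12.6667 − 7.2 = 5.4667; the wedge equals the tax, 8.2.
DWL = ½ × 5.4667 × 8.2 = €22.41.

€22.41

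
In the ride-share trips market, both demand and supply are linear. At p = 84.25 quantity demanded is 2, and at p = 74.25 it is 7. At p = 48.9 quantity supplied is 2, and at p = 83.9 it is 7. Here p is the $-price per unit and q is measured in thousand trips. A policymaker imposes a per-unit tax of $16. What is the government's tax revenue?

$66.40 thousand

Demand slope = (74.25 − 84.25)/(7 − 2) = −2, so p = 88.25 − 2q.
Supply slope = (83.9 − 48.9)/(7 − 2) = 7, so p = 34.9 + 7q.
Competitive equilibrium: 88.25 − 2q = 34.9 + 7q → q* = 5.9278, p* = 76.3944.
With the tax, the buyer price exceeds the seller price by 16: (88.25 − 2q) − (34.9 + 7q) = 16 → q' = 4.15.
Tax revenue = 16 × 4.15 = $66.40 thousand.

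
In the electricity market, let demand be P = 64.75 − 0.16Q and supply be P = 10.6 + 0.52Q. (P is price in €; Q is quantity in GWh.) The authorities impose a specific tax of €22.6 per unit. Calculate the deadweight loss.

€375.56

Competitive equilibrium: 64.75 − 0.16Q = 10.6 + 0.52Q → Q* = 79.6324, P* = 52.0088.
With the tax, the buyer price exceeds the seller price by 22.6: (64.75 − 0.16Q) − (10.6 + 0.52Q) = 22.6 → Q' = 46.3971.
ΔQ = 79.6324 − 46.3971 = 33.2353; the wedge equals the tax, 22.6.
DWL = ½ × 33.2353 × 22.6 = €375.56.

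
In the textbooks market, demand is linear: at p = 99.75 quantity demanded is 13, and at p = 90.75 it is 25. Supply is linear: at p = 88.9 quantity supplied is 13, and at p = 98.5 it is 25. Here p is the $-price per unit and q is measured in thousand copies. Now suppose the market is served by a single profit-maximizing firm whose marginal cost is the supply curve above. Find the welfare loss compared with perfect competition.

$32.96 thousand

Demand slope = (90.75 − 99.75)/(25 − 13) = −0.75, so p = 109.5 − 0.75q.
Supply slope = (98.5 − 88.9)/(25 − 13) = 0.8, so p = 78.5 + 0.8q.
Competitive equilibrium: 109.5 − 0.75q = 78.5 + 0.8q → q* = 20, p* = 94.5.
Marginal revenue: MR = 109.5 − 1.5q. Set MR = MC: 109.5 − 1.5q = 78.5 + 0.8q → q_m = 13.4783.
Price p_m = 109.5 − 0.75·13.4783 = 99.3913; MC(q_m) = 78.5 + 0.8·13.4783 = 89.2826.
Competitive q* = 20, so Δq = 6.5217; wedge = 99.3913 − 89.2826 = 10.1087.
Welfare loss = ½ × 6.5217 × 10.1087 = $32.96 thousand.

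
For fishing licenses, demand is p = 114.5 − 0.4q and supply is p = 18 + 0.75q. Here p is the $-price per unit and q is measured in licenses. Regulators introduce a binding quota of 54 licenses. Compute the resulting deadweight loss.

Competitive equilibrium: 114.5 − 0.4q = 18 + 0.75q → q* = 83.913, p* = 80.9348.
At q = 54: demand price = 114.5 − 0.4·54 = 92.9; supply price = 18 + 0.75·54 = 58.5.
Δq = 83.913 − 54 = 29.913; wedge = 92.9 − 58.5 = 34.4.
The triangle = ½ × 29.913 × 34.4 = $514.50.

$514.50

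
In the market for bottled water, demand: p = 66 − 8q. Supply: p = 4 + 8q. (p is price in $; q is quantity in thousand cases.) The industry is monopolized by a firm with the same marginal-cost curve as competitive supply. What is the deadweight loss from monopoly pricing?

$13.35 thousand

Competitive equilibrium: 66 − 8q = 4 + 8q → q* = 3.875, p* = 35.
Marginal revenue: MR = 66 − 16q. Set MR = MC: 66 − 16q = 4 + 8q → q_m = 2.5833.
Price p_m = 66 − 8·2.5833 = 45.3336; MC(q_m) = 4 + 8·2.5833 = 24.6664.
Competitive q* = 3.875, so Δq = 1.2917; wedge = 45.3336 − 24.6664 = 20.6672.
DWL = ½ × 1.2917 × 20.6672 = $13.35 thousand.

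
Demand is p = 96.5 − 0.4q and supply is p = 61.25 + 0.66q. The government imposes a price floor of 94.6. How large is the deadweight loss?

Competitive equilibrium: 96.5 − 0.4q = 61.25 + 0.66q → q* = 33.25472, p* = 83.19811.
At the floor p = 94.6, quantity demanded = (96.5 − 94.6)/0.4 = 4.75.
Sellers' marginal cost at q' = 4.75: 61.25 + 0.66·4.75 = 64.385.
Δq = 33.25472 − 4.75 = 28.50472; wedge = 94.6 − 64.385 = 30.215.
The triangle = ½ × 28.50472 × 30.215 = 430.64.

430.64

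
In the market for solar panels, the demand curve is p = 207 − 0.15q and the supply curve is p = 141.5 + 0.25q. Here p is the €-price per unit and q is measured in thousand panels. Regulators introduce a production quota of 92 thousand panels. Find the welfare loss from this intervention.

€1029.61 thousand

Competitive equilibrium: 207 − 0.15q = 141.5 + 0.25q → q* = 163.75, p* = 182.4375.
At q = 92: demand price = 207 − 0.15·92 = 193.2; supply price = 141.5 + 0.25·92 = 164.5.
Δq = 163.75 − 92 = 71.75; wedge = 193.2 − 164.5 = 28.7.
The triangle = ½ × 71.75 × 28.7 = €1029.61 thousand.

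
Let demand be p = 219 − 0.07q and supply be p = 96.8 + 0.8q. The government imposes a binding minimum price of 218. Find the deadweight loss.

Competitive equilibrium: 219 − 0.07q = 96.8 + 0.8q → q* = 140.4598, p* = 209.1678.
At the floor p = 218, quantity demanded = (219 − 218)/0.07 = 14.2857.
Sellers' marginal cost at q' = 14.2857: 96.8 + 0.8·14.2857 = 108.2286.
Δq = 140.4598 − 14.2857 = 126.1741; wedge = 218 − 108.2286 = 109.7714.
The triangle = ½ × 126.1741 × 109.7714 = 6925.15.

6925.15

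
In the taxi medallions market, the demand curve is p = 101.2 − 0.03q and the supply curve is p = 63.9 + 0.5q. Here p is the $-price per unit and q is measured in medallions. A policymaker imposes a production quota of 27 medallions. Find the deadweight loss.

$498.62

Competitive equilibrium: 101.2 − 0.03q = 63.9 + 0.5q → q* = 70.3774, p* = 99.0887.
At q = 27: demand price = 101.2 − 0.03·27 = 100.39; supply price = 63.9 + 0.5·27 = 77.4.
Δq = 70.3774 − 27 = 43.3774; wedge = 100.39 − 77.4 = 22.99.
Deadweight loss = ½ × 43.3774 × 22.99 = $498.62.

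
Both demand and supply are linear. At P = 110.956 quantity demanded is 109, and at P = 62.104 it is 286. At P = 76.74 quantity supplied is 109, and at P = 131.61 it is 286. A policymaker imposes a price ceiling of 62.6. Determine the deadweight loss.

3169.21

Demand slope = (62.104 − 110.956)/(286 − 109) = −0.276, so P = 141.04 − 0.276Q.
Supply slope = (131.61 − 76.74)/(286 − 109) = 0.31, so P = 42.95 + 0.31Q.
Competitive equilibrium: 141.04 − 0.276Q = 42.95 + 0.31Q → Q* = 167.3891, P* = 94.8406.
At the ceiling P = 62.6, quantity supplied = (62.6 − 42.95)/0.31 = 63.3871.
Willingness to pay at Q' = 63.3871: 141.04 − 0.276·63.3871 = 123.5452.
ΔQ = 167.3891 − 63.3871 = 104.002; wedge = 123.5452 − 62.6 = 60.9452.
Welfare loss = ½ × 104.002 × 60.9452 = 3169.21.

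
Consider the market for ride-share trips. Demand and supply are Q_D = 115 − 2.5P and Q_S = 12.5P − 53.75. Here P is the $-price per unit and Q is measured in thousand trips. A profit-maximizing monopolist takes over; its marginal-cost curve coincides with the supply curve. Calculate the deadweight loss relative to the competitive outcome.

In inverse form: demand P = 46 − 0.4Q, supply P = 4.3 + 0.08Q.
Competitive equilibrium: 46 − 0.4Q = 4.3 + 0.08Q → Q* = 86.875, P* = 11.25.
Marginal revenue: MR = 46 − 0.8Q. Set MR = MC: 46 − 0.8Q = 4.3 + 0.08Q → Q_m = 47.3864.
Price P_m = 46 − 0.4·47.3864 = 27.0454; MC(Q_m) = 4.3 + 0.08·47.3864 = 8.0909.
Competitive Q* = 86.875, so ΔQ = 39.4886; wedge = 27.0454 − 8.0909 = 18.9545.
Deadweight loss = ½ × 39.4886 × 18.9545 = $374.24 thousand.

$374.24 thousand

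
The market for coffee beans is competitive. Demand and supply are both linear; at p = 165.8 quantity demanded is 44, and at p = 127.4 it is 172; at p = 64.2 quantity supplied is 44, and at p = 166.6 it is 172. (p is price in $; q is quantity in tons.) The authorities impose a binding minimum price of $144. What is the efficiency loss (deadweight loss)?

$213.38

Demand slope = (127.4 − 165.8)/(172 − 44) = −0.3, so p = 179 − 0.3q.
Supply slope = (166.6 − 64.2)/(172 − 44) = 0.8, so p = 29 + 0.8q.
Competitive equilibrium: 179 − 0.3q = 29 + 0.8q → q* = 136.3636, p* = 138.0909.
At the floor p = 144, quantity demanded = (179 − 144)/0.3 = 116.6667.
Sellers' marginal cost at q' = 116.6667: 29 + 0.8·116.6667 = 122.3334.
Δq = 136.3636 − 116.6667 = 19.6969; wedge = 144 − 122.3334 = 21.6666.
The triangle = ½ × 19.6969 × 21.6666 = $213.38.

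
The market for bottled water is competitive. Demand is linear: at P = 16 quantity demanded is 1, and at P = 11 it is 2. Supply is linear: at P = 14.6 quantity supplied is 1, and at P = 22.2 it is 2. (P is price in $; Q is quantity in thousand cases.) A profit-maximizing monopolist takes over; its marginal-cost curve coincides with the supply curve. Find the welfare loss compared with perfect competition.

Demand slope = (11 − 16)/(2 − 1) = −5, so P = 21 − 5Q.
Supply slope = (22.2 − 14.6)/(2 − 1) = 7.6, so P = 7 + 7.6Q.
Competitive equilibrium: 21 − 5Q = 7 + 7.6Q → Q* = 1.1111, P* = 15.4444.
Marginal revenue: MR = 21 − 10Q. Set MR = MC: 21 − 10Q = 7 + 7.6Q → Q_m = 0.7955.
Price P_m = 21 − 5·0.7955 = 17.0225; MC(Q_m) = 7 + 7.6·0.7955 = 13.0458.
Competitive Q* = 1.1111, so ΔQ = 0.3156; wedge = 17.0225 − 13.0458 = 3.9767.
The triangle = ½ × 0.3156 × 3.9767 = $0.63 thousand.

$0.63 thousand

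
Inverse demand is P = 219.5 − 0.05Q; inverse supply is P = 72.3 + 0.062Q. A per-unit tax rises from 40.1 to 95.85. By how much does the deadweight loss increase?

33835.77

Competitive equilibrium: 219.5 − 0.05Q = 72.3 + 0.062Q → Q* = 1314.2857, P* = 153.7857.
For a per-unit tax t: ΔQ = t/0.112, so DWL = ½·t·(t/0.112) = t²/0.224.
At t = 40.1: DWL = 7178.616. At t = 95.85: DWL = 41014.386.
Increase = 41014.386 − 7178.616 = 33835.77.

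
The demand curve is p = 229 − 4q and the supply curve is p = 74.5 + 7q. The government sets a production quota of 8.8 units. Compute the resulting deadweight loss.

Competitive equilibrium: 229 − 4q = 74.5 + 7q → q* = 14.0455, p* = 172.8182.
At q = 8.8: demand price = 229 − 4·8.8 = 193.8; supply price = 74.5 + 7·8.8 = 136.1.
Δq = 14.0455 − 8.8 = 5.2455; wedge = 193.8 − 136.1 = 57.7.
Deadweight loss = ½ × 5.2455 × 57.7 = 151.33.

151.33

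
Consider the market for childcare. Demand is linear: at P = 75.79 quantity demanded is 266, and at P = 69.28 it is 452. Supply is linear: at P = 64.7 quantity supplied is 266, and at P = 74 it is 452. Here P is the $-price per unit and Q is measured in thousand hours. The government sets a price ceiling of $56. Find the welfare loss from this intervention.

$3939.85 thousand

Demand slope = (69.28 − 75.79)/(452 − 266) = −0.035, so P = 85.1 − 0.035Q.
Supply slope = (74 − 64.7)/(452 − 266) = 0.05, so P = 51.4 + 0.05Q.
Competitive equilibrium: 85.1 − 0.035Q = 51.4 + 0.05Q → Q* = 396.4706, P* = 71.2235.
At the ceiling P = 56, quantity supplied = (56 − 51.4)/0.05 = 92.
Willingness to pay at Q' = 92: 85.1 − 0.035·92 = 81.88.
ΔQ = 396.4706 − 92 = 304.4706; wedge = 81.88 − 56 = 25.88.
The triangle = ½ × 304.4706 × 25.88 = $3939.85 thousand.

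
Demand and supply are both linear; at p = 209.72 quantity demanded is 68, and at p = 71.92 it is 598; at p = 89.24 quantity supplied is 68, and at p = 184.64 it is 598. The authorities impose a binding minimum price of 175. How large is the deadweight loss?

4329.25

Demand slope = (71.92 − 209.72)/(598 − 68) = −0.26, so p = 227.4 − 0.26q.
Supply slope = (184.64 − 89.24)/(598 − 68) = 0.18, so p = 77 + 0.18q.
Competitive equilibrium: 227.4 − 0.26q = 77 + 0.18q → q* = 341.8182, p* = 138.5273.
At the floor p = 175, quantity demanded = (227.4 − 175)/0.26 = 201.5385.
Sellers' marginal cost at q' = 201.5385: 77 + 0.18·201.5385 = 113.2769.
Δq = 341.8182 − 201.5385 = 140.2797; wedge = 175 − 113.2769 = 61.7231.
DWL = ½ × 140.2797 × 61.7231 = 4329.25.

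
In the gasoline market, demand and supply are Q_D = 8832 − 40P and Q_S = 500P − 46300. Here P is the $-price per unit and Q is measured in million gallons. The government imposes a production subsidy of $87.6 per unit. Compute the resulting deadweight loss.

In inverse form: demand P = 220.8 − 0.025Q, supply P = 92.6 + 0.002Q.
Competitive equilibrium: 220.8 − 0.025Q = 92.6 + 0.002Q → Q* = 4748.1481, P* = 102.0963.
The subsidy lowers effective supply by 87.6: P = 5 + 0.002Q.
New quantity: 220.8 − 0.025Q = 5 + 0.002Q → Q' = 7992.5926.
Overproduction ΔQ = 7992.5926 − 4748.1481 = 3244.4445; wedge = subsidy = 87.6.
Welfare loss = ½ × 3244.4445 × 87.6 = $142106.67 million.

$142106.67 million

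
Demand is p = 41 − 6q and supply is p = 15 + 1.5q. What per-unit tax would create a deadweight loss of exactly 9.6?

Competitive equilibrium: 41 − 6q = 15 + 1.5q → q* = 3.4667, p* = 20.2.
A tax t gives Δq = t/7.5 and wedge t, so DWL = t²/15.
t²/15 = 9.6 → t² = 144 → t = 12.

12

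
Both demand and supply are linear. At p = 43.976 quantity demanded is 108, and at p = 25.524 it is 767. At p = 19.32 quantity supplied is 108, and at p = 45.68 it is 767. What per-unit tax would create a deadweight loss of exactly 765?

Demand slope = (25.524 − 43.976)/(767 − 108) = −0.028, so p = 47 − 0.028q.
Supply slope = (45.68 − 19.32)/(767 − 108) = 0.04, so p = 15 + 0.04q.
Competitive equilibrium: 47 − 0.028q = 15 + 0.04q → q* = 470.5882, p* = 33.8235.
A tax t gives Δq = t/0.068 and wedge t, so DWL = t²/0.136.
t²/0.136 = 765 → t² = 104.04 → t = 10.2.

10.2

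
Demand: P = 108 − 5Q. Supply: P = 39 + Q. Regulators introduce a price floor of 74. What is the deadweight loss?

66.27

Competitive equilibrium: 108 − 5Q = 39 + Q → Q* = 11.5, P* = 50.5.
At the floor P = 74, quantity demanded = (108 − 74)/5 = 6.8.
Sellers' marginal cost at Q' = 6.8: 39 + 1·6.8 = 45.8.
ΔQ = 11.5 − 6.8 = 4.7; wedge = 74 − 45.8 = 28.2.
The triangle = ½ × 4.7 × 28.2 = 66.27.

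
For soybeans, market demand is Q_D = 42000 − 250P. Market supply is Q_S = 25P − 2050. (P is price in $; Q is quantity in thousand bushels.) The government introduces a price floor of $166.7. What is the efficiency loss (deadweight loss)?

In inverse form: demand P = 168 − 0.004Q, supply P = 82 + 0.04Q.
Competitive equilibrium: 168 − 0.004Q = 82 + 0.04Q → Q* = 1954.54545, P* = 160.18182.
At the floor P = 166.7, quantity demanded = (168 − 166.7)/0.004 = 325.
Sellers' marginal cost at Q' = 325: 82 + 0.04·325 = 95.
ΔQ = 1954.54545 − 325 = 1629.54545; wedge = 166.7 − 95 = 71.7.
Deadweight loss = ½ × 1629.54545 × 71.7 = $58419.20 thousand.

$58419.20 thousand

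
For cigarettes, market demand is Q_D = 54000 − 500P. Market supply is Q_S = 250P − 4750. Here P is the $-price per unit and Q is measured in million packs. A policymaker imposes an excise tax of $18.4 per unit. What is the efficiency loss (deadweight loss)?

In inverse form: demand P = 108 − 0.002Q, supply P = 19 + 0.004Q.
Competitive equilibrium: 108 − 0.002Q = 19 + 0.004Q → Q* = 14833.3333, P* = 78.3333.
With the tax, the buyer price exceeds the seller price by 18.4: (108 − 0.002Q) − (19 + 0.004Q) = 18.4 → Q' = 11766.6667.
ΔQ = 14833.3333 − 11766.6667 = 3066.6666; the wedge equals the tax, 18.4.
Welfare loss = ½ × 3066.6666 × 18.4 = $28213.33 million.

$28213.33 million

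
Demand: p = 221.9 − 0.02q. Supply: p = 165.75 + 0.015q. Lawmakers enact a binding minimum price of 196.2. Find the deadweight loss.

Competitive equilibrium: 221.9 − 0.02q = 165.75 + 0.015q → q* = 1604.2857, p* = 189.8143.
At the floor p = 196.2, quantity demanded = (221.9 − 196.2)/0.02 = 1285.
Sellers' marginal cost at q' = 1285: 165.75 + 0.015·1285 = 185.025.
Δq = 1604.2857 − 1285 = 319.2857; wedge = 196.2 − 185.025 = 11.175.
The triangle = ½ × 319.2857 × 11.175 = 1784.01.

1784.01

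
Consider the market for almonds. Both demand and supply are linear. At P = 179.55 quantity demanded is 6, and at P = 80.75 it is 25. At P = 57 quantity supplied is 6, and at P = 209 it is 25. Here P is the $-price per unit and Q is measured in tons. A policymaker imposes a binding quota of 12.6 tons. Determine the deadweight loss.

$47.55

Demand slope = (80.75 − 179.55)/(25 − 6) = −5.2, so P = 210.75 − 5.2Q.
Supply slope = (209 − 57)/(25 − 6) = 8, so P = 9 + 8Q.
Competitive equilibrium: 210.75 − 5.2Q = 9 + 8Q → Q* = 15.2841, P* = 131.2727.
At Q = 12.6: demand price = 210.75 − 5.2·12.6 = 145.23; supply price = 9 + 8·12.6 = 109.8.
ΔQ = 15.2841 − 12.6 = 2.6841; wedge = 145.23 − 109.8 = 35.43.
Deadweight loss = ½ × 2.6841 × 35.43 = $47.55.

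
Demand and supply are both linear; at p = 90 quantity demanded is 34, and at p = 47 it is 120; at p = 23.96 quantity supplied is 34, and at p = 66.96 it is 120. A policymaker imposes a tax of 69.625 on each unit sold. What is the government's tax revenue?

2117.64

Demand slope = (47 − 90)/(120 − 34) = −0.5, so p = 107 − 0.5q.
Supply slope = (66.96 − 23.96)/(120 − 34) = 0.5, so p = 6.96 + 0.5q.
Competitive equilibrium: 107 − 0.5q = 6.96 + 0.5q → q* = 100.04, p* = 56.98.
With the tax, the buyer price exceeds the seller price by 69.625: (107 − 0.5q) − (6.96 + 0.5q) = 69.625 → q' = 30.415.
Tax revenue = 69.625 × 30.415 = 2117.64.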